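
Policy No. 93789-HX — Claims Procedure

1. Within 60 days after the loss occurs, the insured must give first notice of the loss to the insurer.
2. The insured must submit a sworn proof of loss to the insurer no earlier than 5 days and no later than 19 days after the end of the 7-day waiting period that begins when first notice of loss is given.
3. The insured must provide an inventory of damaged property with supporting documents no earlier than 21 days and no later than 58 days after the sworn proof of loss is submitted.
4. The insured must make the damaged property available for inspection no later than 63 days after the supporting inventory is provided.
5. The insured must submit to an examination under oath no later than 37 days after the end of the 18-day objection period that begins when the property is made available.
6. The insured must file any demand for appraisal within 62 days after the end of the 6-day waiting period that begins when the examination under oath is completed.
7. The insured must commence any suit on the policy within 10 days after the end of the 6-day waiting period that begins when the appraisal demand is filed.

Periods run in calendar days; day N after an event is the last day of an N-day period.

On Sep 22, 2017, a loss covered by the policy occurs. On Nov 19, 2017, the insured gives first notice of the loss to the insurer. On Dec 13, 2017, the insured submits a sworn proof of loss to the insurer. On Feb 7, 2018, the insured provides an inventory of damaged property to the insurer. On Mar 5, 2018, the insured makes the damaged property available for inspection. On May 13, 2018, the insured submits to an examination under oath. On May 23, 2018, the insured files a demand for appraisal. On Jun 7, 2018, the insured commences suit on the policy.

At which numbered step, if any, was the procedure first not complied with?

Step 5

Step 1 — counting 60 days from Sep 22, 2017 (when the loss occurs) gives a deadline of Nov 21, 2017; Nov 19, 2017 is within that limit.
Step 2 — 5 and 19 days from Nov 26, 2017 (end of the 7-day waiting period, which began when first notice of loss is given on Nov 19, 2017) are Dec 1, 2017 and Dec 15, 2017 respectively; done Dec 13, 2017, which is between those dates.
Step 3 — 21 and 58 days from Dec 13, 2017 (when the sworn proof of loss is submitted) are Jan 3, 2018 and Feb 9, 2018 respectively; done Feb 7, 2018, which is between those dates.
Step 4 — counting 63 days from Feb 7, 2018 (when the supporting inventory is provided) gives a deadline of Apr 11, 2018; completed Mar 5, 2018, before the deadline.
Step 5 — counting 37 days from Mar 23, 2018 (end of the 18-day objection period, which began when the property is made available on Mar 5, 2018) gives a deadline of Apr 29, 2018; May 13, 2018 misses that deadline by 14 days.
Later steps need not be reached.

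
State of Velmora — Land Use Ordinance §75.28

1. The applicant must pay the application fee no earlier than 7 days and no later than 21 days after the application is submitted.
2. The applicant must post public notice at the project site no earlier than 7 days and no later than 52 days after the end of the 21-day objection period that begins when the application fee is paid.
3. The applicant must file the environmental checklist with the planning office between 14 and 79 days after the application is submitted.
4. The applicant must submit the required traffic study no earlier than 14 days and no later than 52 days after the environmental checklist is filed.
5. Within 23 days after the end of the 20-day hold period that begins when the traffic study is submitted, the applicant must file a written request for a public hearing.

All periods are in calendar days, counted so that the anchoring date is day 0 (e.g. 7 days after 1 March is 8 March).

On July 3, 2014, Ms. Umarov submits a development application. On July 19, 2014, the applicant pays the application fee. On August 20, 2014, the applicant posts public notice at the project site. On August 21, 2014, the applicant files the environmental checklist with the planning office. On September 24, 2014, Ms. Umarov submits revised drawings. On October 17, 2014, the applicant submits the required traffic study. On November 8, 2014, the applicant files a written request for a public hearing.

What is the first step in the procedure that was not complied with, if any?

Step 4

(1) the permitted window runs from July 3, 2014 + 7 = July 10, 2014 to July 3, 2014 + 21 = July 24, 2014; July 19, 2014 falls inside that range.
(2) the permitted window runs from August 9, 2014 + 7 = August 16, 2014 to August 9, 2014 + 52 = September 30, 2014; done August 20, 2014 — within the window.
(3) the permitted window runs from July 3, 2014 + 14 = July 17, 2014 to July 3, 2014 + 79 = September 20, 2014; August 21, 2014 falls inside that range.
(4) the permitted window runs from August 21, 2014 + 14 = September 4, 2014 to August 21, 2014 + 52 = October 12, 2014; October 17, 2014 is 5 days past the end of the window.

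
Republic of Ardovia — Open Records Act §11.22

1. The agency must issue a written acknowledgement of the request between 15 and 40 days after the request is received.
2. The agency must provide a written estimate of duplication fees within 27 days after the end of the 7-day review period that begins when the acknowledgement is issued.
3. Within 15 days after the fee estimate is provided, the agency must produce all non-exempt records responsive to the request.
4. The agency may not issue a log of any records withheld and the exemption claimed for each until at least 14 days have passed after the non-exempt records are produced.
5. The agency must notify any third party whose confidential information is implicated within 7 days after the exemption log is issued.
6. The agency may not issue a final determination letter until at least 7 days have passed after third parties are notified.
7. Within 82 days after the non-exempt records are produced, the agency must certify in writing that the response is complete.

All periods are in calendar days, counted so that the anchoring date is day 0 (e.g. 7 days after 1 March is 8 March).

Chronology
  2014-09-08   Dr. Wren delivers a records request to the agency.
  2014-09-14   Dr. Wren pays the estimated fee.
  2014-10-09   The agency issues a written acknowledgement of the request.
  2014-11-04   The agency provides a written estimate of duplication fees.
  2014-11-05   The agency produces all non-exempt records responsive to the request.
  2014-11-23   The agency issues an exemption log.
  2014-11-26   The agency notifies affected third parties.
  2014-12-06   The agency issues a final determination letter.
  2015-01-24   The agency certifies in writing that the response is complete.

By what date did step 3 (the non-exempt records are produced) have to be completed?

Step 3 runs from 2014-11-04, when the fee estimate is provided. 15 days after 2014-11-04 is 2014-11-19.

2014-11-19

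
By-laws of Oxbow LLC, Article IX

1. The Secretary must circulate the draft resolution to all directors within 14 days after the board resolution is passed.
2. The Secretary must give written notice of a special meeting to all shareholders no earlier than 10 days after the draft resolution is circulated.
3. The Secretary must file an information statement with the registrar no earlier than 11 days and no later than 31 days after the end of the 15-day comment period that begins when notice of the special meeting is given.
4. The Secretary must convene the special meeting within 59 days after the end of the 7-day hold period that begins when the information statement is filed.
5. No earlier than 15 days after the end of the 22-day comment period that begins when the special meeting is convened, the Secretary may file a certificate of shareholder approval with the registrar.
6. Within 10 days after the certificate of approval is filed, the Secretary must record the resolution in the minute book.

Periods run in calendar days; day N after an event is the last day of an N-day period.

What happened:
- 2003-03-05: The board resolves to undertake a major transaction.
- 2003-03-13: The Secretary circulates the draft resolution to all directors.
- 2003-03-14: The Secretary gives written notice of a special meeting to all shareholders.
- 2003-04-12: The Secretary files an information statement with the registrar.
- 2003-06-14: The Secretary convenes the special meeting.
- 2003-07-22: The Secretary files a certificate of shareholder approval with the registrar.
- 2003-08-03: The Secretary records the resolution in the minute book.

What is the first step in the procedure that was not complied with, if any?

Step 2

Step 1: 14 days after 2003-03-05 (when the board resolution is passed) is 2003-03-19; 2003-03-13 is within that limit.
Step 2: the earliest permitted date is 10 days after 2003-03-13 (when the draft resolution is circulated), i.e. 2003-03-23; acted on 2003-03-14, 9 days prematurely.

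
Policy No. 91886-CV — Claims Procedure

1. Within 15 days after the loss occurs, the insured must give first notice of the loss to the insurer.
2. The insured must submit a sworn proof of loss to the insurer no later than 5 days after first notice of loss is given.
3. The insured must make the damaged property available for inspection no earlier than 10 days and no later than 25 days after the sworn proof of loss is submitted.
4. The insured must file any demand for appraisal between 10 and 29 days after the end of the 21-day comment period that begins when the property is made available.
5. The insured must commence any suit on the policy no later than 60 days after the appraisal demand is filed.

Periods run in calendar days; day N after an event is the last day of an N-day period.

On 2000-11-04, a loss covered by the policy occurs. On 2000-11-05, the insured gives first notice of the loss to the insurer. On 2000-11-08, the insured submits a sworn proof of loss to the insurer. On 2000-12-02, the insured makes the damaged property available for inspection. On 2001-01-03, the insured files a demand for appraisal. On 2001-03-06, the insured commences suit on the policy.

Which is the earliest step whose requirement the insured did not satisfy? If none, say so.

Step 1: 15 days after 2000-11-04 (when the loss occurs) is 2000-11-19; 2000-11-05 is within that limit.
Step 2: 5 days after 2000-11-05 (when first notice of loss is given) is 2000-11-10; 2000-11-08 is within that limit.
Step 3: the window is 10–25 days after 2000-11-08 (when the sworn proof of loss is submitted), so 2000-11-18 through 2000-12-03; 2000-12-02 falls inside that range.
Step 4: the window is 10–29 days after 2000-12-23 (end of the 21-day comment period, which began when the property is made available on 2000-12-02), so 2001-01-02 through 2001-01-21; done 2001-01-03 — within the window.
Step 5: 60 days after 2001-01-03 (when the appraisal demand is filed) is 2001-03-04; 2001-03-06 misses that deadline by 2 days.
The analysis stops there.

Step 5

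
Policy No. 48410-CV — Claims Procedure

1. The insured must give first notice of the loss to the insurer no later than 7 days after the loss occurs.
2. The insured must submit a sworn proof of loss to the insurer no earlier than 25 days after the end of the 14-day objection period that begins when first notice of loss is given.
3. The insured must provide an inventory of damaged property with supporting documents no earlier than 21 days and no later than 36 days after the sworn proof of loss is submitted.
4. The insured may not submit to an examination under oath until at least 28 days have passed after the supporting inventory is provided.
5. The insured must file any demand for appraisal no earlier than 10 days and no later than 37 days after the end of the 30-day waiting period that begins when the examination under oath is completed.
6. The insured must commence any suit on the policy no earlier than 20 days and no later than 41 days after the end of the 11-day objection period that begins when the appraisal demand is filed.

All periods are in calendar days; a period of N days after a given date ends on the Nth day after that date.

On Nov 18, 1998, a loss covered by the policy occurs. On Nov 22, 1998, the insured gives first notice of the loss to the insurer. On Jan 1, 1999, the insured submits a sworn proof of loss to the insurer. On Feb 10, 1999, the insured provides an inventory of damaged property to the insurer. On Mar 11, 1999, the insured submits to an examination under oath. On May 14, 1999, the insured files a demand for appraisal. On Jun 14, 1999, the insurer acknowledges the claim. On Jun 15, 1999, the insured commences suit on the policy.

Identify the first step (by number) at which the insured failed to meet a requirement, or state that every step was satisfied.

Step 3

Step 1 — counting 7 days from Nov 18, 1998 (when the loss occurs) gives a deadline of Nov 25, 1998; Nov 22, 1998 is within that limit.
Step 2 — must wait 25 days from Dec 6, 1998 (end of the 14-day objection period, which began when first notice of loss is given on Nov 22, 1998), so not before Dec 31, 1998; Jan 1, 1999 is on or after that date.
Step 3 — 21 and 36 days from Jan 1, 1999 (when the sworn proof of loss is submitted) are Jan 22, 1999 and Feb 6, 1999 respectively; done Feb 10, 1999 — 4 days after the window closed.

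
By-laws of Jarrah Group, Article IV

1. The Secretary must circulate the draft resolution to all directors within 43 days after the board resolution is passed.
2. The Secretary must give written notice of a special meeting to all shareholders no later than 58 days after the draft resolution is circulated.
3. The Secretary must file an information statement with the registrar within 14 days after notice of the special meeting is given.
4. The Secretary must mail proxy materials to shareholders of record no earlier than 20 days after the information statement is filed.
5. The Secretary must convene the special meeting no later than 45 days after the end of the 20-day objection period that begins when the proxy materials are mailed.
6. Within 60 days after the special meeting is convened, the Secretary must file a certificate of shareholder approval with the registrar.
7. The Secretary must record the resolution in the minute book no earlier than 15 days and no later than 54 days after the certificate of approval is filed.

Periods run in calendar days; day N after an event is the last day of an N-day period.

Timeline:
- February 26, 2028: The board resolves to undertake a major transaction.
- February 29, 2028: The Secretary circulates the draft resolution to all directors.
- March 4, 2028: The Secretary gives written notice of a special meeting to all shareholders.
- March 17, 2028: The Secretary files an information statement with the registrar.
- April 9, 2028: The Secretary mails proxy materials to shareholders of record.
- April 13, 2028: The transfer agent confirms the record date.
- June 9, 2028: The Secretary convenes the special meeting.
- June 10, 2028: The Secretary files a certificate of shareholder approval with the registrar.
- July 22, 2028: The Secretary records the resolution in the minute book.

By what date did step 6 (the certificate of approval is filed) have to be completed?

August 8, 2028

Step 6 runs from June 9, 2028, when the special meeting is convened. 60 days after June 9, 2028 is August 8, 2028.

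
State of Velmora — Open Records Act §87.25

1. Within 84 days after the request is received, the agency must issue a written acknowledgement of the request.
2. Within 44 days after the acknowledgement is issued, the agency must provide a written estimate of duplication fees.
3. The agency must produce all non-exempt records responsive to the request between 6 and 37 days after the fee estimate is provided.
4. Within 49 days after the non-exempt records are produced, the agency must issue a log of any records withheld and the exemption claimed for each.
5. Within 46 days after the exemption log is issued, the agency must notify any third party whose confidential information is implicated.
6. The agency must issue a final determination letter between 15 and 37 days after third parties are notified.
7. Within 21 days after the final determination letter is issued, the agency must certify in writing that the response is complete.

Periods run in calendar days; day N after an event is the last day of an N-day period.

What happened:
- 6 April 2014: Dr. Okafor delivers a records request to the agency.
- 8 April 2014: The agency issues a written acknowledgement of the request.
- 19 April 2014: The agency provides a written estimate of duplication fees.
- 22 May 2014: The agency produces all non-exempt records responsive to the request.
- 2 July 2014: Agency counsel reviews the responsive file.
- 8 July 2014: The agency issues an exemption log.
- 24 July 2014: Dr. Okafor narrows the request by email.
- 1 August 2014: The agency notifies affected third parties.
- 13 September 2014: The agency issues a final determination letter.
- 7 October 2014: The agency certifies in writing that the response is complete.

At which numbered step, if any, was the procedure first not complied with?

(1) due by 6 April 2014 + 84 days = 29 June 2014; done 8 April 2014 — timely.
(2) due by 8 April 2014 + 44 days = 22 May 2014; done 19 April 2014 — timely.
(3) the permitted window runs from 19 April 2014 + 6 = 25 April 2014 to 19 April 2014 + 37 = 26 May 2014; done 22 May 2014, which is between those dates.
(4) due by 22 May 2014 + 49 days = 10 July 2014; completed 8 July 2014, before the deadline.
(5) due by 8 July 2014 + 46 days = 23 August 2014; 1 August 2014 is within that limit.
(6) the permitted window runs from 1 August 2014 + 15 = 16 August 2014 to 1 August 2014 + 37 = 7 September 2014; 13 September 2014 is 6 days past the end of the window.

Step 6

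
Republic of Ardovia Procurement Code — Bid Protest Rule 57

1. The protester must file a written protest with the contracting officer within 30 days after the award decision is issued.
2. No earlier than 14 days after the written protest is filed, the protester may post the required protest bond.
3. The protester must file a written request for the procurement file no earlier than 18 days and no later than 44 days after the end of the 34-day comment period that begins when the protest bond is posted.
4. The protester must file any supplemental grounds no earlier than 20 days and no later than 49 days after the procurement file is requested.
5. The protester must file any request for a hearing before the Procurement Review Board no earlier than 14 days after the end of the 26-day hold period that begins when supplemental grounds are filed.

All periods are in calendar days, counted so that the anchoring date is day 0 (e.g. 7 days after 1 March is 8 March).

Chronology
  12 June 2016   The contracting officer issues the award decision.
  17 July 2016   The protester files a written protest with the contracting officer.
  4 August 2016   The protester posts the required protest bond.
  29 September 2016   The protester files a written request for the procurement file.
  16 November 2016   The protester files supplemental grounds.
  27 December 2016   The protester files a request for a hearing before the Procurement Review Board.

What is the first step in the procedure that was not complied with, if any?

Step 1: 30 days after 12 June 2016 (when the award decision is issued) is 12 July 2016; 17 July 2016 misses that deadline by 5 days.

Step 1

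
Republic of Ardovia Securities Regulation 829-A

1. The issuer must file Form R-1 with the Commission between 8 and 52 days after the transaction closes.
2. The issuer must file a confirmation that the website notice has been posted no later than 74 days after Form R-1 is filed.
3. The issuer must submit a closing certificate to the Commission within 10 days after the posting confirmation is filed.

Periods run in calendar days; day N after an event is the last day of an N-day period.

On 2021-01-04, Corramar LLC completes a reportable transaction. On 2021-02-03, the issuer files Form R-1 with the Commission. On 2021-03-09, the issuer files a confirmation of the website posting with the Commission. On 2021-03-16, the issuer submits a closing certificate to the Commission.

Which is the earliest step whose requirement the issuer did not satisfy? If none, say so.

Step 1: the window is 8–52 days after 2021-01-04 (when the transaction closes), so 2021-01-12 through 2021-02-25; 2021-02-03 falls inside that range.
Step 2: 74 days after 2021-02-03 (when Form R-1 is filed) is 2021-04-18; done 2021-03-09 — timely.
Step 3: 10 days after 2021-03-09 (when the posting confirmation is filed) is 2021-03-19; 2021-03-16 is within that limit.

None — every step was satisfied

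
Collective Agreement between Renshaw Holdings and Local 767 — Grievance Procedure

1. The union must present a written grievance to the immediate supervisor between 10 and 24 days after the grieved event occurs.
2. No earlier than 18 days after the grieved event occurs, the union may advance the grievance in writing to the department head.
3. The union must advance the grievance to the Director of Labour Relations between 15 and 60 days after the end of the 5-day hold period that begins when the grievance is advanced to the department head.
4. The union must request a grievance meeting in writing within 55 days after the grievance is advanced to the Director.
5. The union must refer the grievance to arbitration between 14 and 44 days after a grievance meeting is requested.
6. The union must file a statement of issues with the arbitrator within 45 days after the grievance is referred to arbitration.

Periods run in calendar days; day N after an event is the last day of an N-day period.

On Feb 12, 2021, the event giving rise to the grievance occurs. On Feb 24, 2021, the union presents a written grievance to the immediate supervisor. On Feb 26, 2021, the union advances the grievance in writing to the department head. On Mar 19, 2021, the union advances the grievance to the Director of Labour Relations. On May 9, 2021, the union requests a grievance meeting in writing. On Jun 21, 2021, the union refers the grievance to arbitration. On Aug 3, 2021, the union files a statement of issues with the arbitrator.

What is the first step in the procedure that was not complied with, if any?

(1) the permitted window runs from Feb 12, 2021 + 10 = Feb 22, 2021 to Feb 12, 2021 + 24 = Mar 8, 2021; Feb 24, 2021 falls inside that range.
(2) permitted from Feb 12, 2021 + 18 days = Mar 2, 2021 onward; done Feb 26, 2021 — 4 days too early.

Step 2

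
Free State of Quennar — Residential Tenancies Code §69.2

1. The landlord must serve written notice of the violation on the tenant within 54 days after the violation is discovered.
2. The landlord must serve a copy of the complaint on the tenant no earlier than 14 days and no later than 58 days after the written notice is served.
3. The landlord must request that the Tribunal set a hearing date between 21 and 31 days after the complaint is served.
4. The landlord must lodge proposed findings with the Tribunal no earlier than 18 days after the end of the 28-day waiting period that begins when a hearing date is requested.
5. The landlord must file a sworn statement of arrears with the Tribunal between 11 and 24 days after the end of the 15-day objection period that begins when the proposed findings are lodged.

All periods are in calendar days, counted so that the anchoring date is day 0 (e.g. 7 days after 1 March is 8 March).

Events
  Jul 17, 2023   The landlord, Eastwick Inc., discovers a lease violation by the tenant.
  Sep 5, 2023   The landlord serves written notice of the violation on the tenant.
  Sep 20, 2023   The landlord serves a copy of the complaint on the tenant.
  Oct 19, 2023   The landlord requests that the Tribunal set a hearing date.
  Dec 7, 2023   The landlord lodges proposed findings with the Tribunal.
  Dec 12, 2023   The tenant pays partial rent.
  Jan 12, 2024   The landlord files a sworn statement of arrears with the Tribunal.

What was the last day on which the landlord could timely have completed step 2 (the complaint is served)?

Step 2 runs from Sep 5, 2023, when the written notice is served. The window is 14–58 days after Sep 5, 2023; it closes on Nov 2, 2023.

Nov 2, 2023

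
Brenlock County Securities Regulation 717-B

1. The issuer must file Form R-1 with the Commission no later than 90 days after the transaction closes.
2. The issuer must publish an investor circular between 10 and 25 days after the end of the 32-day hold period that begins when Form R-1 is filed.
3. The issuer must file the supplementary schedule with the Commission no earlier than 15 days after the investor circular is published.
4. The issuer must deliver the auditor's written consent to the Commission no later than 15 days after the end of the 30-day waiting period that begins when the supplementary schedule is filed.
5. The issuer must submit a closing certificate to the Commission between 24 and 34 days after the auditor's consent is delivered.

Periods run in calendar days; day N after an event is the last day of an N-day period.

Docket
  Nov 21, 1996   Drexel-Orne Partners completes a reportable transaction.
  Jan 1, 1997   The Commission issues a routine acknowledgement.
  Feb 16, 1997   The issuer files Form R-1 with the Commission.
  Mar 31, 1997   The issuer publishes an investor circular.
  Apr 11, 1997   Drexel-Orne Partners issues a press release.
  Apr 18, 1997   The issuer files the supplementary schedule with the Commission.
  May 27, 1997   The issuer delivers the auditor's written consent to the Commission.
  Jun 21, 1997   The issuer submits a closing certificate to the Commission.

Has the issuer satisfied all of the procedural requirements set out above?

Yes

Step 1 — counting 90 days from Nov 21, 1996 (when the transaction closes) gives a deadline of Feb 19, 1997; completed Feb 16, 1997, before the deadline.
Step 2 — 10 and 25 days from Mar 20, 1997 (end of the 32-day hold period, which began when Form R-1 is filed on Feb 16, 1997) are Mar 30, 1997 and Apr 14, 1997 respectively; done Mar 31, 1997, which is between those dates.
Step 3 — must wait 15 days from Mar 31, 1997 (when the investor circular is published), so not before Apr 15, 1997; done Apr 18, 1997, after the minimum wait.
Step 4 — counting 15 days from May 18, 1997 (end of the 30-day waiting period, which began when the supplementary schedule is filed on Apr 18, 1997) gives a deadline of Jun 2, 1997; completed May 27, 1997, before the deadline.
Step 5 — 24 and 34 days from May 27, 1997 (when the auditor's consent is delivered) are Jun 20, 1997 and Jun 30, 1997 respectively; done Jun 21, 1997 — within the window.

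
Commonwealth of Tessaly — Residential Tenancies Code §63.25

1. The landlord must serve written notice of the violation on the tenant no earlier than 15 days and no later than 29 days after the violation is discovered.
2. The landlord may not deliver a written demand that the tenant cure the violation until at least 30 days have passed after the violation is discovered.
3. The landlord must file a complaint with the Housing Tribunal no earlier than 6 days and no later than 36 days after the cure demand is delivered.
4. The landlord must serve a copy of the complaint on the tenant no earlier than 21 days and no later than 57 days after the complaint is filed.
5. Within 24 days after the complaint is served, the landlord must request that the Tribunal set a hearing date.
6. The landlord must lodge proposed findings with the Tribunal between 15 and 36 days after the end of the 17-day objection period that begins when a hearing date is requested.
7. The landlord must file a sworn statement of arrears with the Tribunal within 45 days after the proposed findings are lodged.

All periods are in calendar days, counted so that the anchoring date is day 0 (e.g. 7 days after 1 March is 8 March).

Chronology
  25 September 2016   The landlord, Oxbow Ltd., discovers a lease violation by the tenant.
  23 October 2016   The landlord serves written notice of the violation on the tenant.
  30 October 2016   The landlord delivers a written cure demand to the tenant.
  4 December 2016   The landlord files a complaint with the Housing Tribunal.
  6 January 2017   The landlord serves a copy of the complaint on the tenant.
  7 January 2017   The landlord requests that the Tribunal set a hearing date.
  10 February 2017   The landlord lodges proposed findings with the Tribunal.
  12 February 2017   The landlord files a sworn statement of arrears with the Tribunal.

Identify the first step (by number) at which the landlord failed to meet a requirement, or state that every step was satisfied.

Step 1: the window is 15–29 days after 25 September 2016 (when the violation is discovered), so 10 October 2016 through 24 October 2016; 23 October 2016 falls inside that range.
Step 2: the earliest permitted date is 30 days after 25 September 2016 (when the violation is discovered), i.e. 25 October 2016; done 30 October 2016, after the minimum wait.
Step 3: the window is 6–36 days after 30 October 2016 (when the cure demand is delivered), so 5 November 2016 through 5 December 2016; 4 December 2016 falls inside that range.
Step 4: the window is 21–57 days after 4 December 2016 (when the complaint is filed), so 25 December 2016 through 30 January 2017; done 6 January 2017 — within the window.
Step 5: 24 days after 6 January 2017 (when the complaint is served) is 30 January 2017; 7 January 2017 is within that limit.
Step 6: the window is 15–36 days after 24 January 2017 (end of the 17-day objection period, which began when a hearing date is requested on 7 January 2017), so 8 February 2017 through 1 March 2017; 10 February 2017 falls inside that range.
Step 7: 45 days after 10 February 2017 (when the proposed findings are lodged) is 27 March 2017; 12 February 2017 is within that limit.

None — every step was satisfied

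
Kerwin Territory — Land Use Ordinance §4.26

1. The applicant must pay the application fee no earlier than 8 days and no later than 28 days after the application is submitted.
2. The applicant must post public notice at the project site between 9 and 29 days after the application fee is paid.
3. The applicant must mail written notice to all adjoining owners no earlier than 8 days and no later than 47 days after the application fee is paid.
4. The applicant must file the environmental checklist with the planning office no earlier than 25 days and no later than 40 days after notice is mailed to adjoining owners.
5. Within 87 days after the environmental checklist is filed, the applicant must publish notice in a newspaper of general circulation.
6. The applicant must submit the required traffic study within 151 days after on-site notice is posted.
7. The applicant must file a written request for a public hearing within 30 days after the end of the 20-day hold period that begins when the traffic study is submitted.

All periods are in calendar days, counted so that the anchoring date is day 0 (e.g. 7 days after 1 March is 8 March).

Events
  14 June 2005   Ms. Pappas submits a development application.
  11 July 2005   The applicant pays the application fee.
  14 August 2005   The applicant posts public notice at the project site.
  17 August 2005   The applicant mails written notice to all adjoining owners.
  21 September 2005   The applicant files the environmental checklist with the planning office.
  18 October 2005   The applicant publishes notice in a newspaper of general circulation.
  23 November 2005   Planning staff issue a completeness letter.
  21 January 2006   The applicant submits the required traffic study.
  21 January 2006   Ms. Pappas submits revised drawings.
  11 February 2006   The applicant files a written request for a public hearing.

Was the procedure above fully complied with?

No

Step 1: the window is 8–28 days after 14 June 2005 (when the application is submitted), so 22 June 2005 through 12 July 2005; done 11 July 2005 — within the window.
Step 2: the window is 9–29 days after 11 July 2005 (when the application fee is paid), so 20 July 2005 through 9 August 2005; done 14 August 2005 — 5 days after the window closed.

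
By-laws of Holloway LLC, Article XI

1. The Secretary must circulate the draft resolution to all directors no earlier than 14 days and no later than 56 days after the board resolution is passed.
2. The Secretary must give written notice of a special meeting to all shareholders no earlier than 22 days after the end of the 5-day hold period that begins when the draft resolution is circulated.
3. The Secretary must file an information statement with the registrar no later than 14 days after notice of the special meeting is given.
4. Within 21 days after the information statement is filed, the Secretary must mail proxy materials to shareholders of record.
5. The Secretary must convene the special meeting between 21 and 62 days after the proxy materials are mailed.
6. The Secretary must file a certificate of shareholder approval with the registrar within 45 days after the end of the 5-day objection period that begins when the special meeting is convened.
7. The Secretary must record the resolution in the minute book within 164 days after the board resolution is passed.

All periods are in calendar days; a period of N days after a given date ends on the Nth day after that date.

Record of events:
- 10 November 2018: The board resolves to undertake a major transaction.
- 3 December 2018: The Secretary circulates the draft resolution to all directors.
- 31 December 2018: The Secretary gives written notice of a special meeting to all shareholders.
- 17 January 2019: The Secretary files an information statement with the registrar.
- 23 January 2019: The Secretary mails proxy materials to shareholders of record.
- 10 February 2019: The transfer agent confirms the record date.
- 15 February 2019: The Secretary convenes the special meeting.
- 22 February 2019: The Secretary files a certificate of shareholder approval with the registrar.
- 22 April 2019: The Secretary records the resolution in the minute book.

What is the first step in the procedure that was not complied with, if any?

Step 1: the window is 14–56 days after 10 November 2018 (when the board resolution is passed), so 24 November 2018 through 5 January 2019; 3 December 2018 falls inside that range.
Step 2: the earliest permitted date is 22 days after 8 December 2018 (end of the 5-day hold period, which began when the draft resolution is circulated on 3 December 2018), i.e. 30 December 2018; done 31 December 2018 — permitted.
Step 3: 14 days after 31 December 2018 (when notice of the special meeting is given) is 14 January 2019; done 17 January 2019 — 3 days late.
No need to go further; step 3 was not satisfied.

Step 3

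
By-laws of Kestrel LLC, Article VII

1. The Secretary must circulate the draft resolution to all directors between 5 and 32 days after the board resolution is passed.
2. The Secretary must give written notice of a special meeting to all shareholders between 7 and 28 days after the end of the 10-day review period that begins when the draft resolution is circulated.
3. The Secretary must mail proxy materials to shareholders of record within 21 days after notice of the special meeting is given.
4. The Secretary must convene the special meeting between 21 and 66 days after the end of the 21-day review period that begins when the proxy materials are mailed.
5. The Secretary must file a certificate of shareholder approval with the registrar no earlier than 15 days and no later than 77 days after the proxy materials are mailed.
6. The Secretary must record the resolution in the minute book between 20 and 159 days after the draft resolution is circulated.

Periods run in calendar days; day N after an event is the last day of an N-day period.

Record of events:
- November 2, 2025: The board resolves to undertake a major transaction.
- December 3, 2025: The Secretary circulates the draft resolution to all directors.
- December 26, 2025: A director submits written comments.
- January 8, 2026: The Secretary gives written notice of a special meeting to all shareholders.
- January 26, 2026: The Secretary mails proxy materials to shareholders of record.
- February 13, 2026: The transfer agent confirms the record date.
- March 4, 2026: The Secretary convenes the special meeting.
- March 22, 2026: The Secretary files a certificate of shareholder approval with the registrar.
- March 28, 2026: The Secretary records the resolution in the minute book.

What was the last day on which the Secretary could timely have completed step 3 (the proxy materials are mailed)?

Step 3 runs from January 8, 2026, when notice of the special meeting is given. 21 days after January 8, 2026 is January 29, 2026.

January 29, 2026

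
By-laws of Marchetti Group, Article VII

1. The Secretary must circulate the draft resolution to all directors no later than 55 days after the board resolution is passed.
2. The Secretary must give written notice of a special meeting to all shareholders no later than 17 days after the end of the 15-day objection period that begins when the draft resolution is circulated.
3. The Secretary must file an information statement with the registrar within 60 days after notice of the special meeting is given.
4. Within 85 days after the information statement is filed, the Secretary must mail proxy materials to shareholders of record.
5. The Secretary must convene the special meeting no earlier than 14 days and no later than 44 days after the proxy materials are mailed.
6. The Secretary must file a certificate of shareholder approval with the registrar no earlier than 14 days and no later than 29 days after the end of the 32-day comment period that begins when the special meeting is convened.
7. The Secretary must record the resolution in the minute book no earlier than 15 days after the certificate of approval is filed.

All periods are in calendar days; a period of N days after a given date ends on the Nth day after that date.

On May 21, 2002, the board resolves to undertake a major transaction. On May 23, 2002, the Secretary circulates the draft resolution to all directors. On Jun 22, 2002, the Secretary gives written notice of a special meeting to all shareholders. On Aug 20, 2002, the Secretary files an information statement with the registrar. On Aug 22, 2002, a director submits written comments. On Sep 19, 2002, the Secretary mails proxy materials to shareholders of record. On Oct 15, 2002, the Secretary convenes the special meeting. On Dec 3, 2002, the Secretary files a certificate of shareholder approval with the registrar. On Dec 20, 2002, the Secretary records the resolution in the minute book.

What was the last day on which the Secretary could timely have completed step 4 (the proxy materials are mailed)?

Nov 13, 2002

Step 4 runs from Aug 20, 2002, when the information statement is filed. 85 days after Aug 20, 2002 is Nov 13, 2002.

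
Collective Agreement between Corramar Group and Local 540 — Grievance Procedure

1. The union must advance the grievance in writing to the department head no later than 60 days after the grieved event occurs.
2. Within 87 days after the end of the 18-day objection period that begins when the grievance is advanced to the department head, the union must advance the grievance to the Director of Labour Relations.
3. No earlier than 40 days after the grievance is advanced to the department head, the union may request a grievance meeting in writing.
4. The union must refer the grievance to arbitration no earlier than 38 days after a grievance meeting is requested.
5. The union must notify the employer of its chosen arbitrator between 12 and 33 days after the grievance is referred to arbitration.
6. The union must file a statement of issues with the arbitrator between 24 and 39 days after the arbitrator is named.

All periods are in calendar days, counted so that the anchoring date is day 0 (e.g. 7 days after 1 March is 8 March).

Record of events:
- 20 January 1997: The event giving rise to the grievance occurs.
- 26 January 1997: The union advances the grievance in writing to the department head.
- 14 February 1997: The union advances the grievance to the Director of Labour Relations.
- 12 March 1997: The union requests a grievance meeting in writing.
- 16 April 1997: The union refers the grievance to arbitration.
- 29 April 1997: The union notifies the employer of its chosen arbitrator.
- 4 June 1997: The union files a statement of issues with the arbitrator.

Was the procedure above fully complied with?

No

Step 1: 60 days after 20 January 1997 (when the grieved event occurs) is 21 March 1997; completed 26 January 1997, before the deadline.
Step 2: 87 days after 13 February 1997 (end of the 18-day objection period, which began when the grievance is advanced to the department head on 26 January 1997) is 11 May 1997; 14 February 1997 is within that limit.
Step 3: the earliest permitted date is 40 days after 26 January 1997 (when the grievance is advanced to the department head), i.e. 7 March 1997; done 12 March 1997, after the minimum wait.
Step 4: the earliest permitted date is 38 days after 12 March 1997 (when a grievance meeting is requested), i.e. 19 April 1997; done 16 April 1997 — 3 days too early.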